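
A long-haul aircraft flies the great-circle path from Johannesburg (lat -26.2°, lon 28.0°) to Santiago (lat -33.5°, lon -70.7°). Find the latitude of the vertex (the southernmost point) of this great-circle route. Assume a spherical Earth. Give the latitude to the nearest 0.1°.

The great circle lies in the plane with unit normal n̂ = (p₁ × p₂)/|p₁ × p₂|.
Here n̂_z ≈ -0.746; the vertex latitude is φ_max = arccos|n̂_z| ≈ 41.8°.
Check via Clairaut: cos φ_max = |cos φ₁| · sin C = cos(26.2°)·sin(123.8°) ≈ 0.746, again giving ≈ 41.8°.

≈ -41.8°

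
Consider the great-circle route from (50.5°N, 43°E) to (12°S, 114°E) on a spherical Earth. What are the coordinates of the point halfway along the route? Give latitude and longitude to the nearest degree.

≈ (23°N, 87°E)

Write both endpoints as unit vectors p₁, p₂ with components (cos φ cos λ, cos φ sin λ, sin φ).
The central angle between the endpoints is δ = arccos(p₁·p₂) ≈ 1.529 rad (87.6°).
Interpolate at f = 1/2 with slerp weights a = sin((1−f)δ)/sin δ ≈ 0.693, b = sin(fδ)/sin δ ≈ 0.693.
p = a·p₁ + b·p₂ ≈ (0.047, 0.919, 0.390); φ = arcsin(p_z) ≈ 22.98°, λ = atan2(p_y, p_x) ≈ 87.10°.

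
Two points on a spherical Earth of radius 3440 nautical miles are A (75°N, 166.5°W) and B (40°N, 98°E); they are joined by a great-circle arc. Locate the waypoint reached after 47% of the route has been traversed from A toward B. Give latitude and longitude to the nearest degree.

≈ (65°N, 119°E)

From cos δ = sin φ₁ sin φ₂ + cos φ₁ cos φ₂ cos Δλ, the central angle is δ ≈ 0.925 rad (53.0°).
Interpolate at f = 0.47 with slerp weights a = sin((1−f)δ)/sin δ ≈ 0.590, b = sin(fδ)/sin δ ≈ 0.527.
p = a·p₁ + b·p₂ ≈ (-0.205, 0.364, 0.908); φ = arcsin(p_z) ≈ 65.29°, λ = atan2(p_y, p_x) ≈ 119.31°.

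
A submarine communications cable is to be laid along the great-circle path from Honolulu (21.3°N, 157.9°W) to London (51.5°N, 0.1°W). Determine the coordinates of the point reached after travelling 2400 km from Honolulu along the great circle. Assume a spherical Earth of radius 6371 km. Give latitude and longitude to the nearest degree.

The haversine formula gives a central angle δ ≈ 1.826 rad (104.6°) between the endpoints. The total great-circle distance is δ·R ≈ 1.826 × 6371 ≈ 11635 km, so the target fraction is f = 2400/11635 ≈ 0.206.
Interpolate at f ≈ 0.206 with slerp weights a = sin((1−f)δ)/sin δ ≈ 1.026, b = sin(fδ)/sin δ ≈ 0.380.
p = a·p₁ + b·p₂ ≈ (-0.649, -0.360, 0.670); φ = arcsin(p_z) ≈ 42.08°, λ = atan2(p_y, p_x) ≈ -150.98°.

≈ 42°N, 151°W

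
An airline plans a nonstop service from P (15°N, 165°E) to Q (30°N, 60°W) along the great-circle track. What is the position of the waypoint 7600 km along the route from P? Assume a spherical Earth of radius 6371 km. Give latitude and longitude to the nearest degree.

Convert each endpoint to a unit vector on the sphere (x = cos φ cos λ, y = cos φ sin λ, z = sin φ).
The central angle between the endpoints is δ = arccos(p₁·p₂) ≈ 2.051 rad (117.5°). The total great-circle distance is δ·R ≈ 2.051 × 6371 ≈ 13068 km, so the target fraction is f = 7600/13068 ≈ 0.582.
Interpolate at f ≈ 0.582 with slerp weights a = sin((1−f)δ)/sin δ ≈ 0.853, b = sin(fδ)/sin δ ≈ 1.048.
p = a·p₁ + b·p₂ ≈ (-0.342, -0.573, 0.745); φ = arcsin(p_z) ≈ 48.15°, λ = atan2(p_y, p_x) ≈ -120.86°.

≈ (48°N, 121°W)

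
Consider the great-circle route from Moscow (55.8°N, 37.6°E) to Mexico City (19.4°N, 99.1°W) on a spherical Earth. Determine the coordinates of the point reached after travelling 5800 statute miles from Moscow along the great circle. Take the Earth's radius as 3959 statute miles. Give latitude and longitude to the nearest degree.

Write both endpoints as unit vectors p₁, p₂ with components (cos φ cos λ, cos φ sin λ, sin φ).
The central angle between the endpoints is δ = arccos(p₁·p₂) ≈ 1.682 rad (96.4°). The total great-circle distance is δ·R ≈ 1.682 × 3959 ≈ 6660 mi, so the target fraction is f = 5800/6660 ≈ 0.871.
Interpolate at f ≈ 0.871 with slerp weights a = sin((1−f)δ)/sin δ ≈ 0.217, b = sin(fδ)/sin δ ≈ 1.001.
p = a·p₁ + b·p₂ ≈ (-0.053, -0.858, 0.512); φ = arcsin(p_z) ≈ 30.77°, λ = atan2(p_y, p_x) ≈ -93.52°.

≈ 31°N, 94°W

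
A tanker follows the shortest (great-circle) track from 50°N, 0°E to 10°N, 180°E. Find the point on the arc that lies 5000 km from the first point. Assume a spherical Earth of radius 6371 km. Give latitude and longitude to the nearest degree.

Write both endpoints as unit vectors p₁, p₂ with components (cos φ cos λ, cos φ sin λ, sin φ).
The central angle between the endpoints is δ = arccos(p₁·p₂) ≈ 2.094 rad (120.0°). The total great-circle distance is δ·R ≈ 2.094 × 6371 ≈ 13343 km, so the target fraction is f = 5000/13343 ≈ 0.375.
Interpolate at f ≈ 0.375 with slerp weights a = sin((1−f)δ)/sin δ ≈ 1.116, b = sin(fδ)/sin δ ≈ 0.816.
p = a·p₁ + b·p₂ ≈ (-0.087, 0.000, 0.996); φ = arcsin(p_z) ≈ 85.03°, λ = atan2(p_y, p_x) ≈ 180.00°.

≈ 85°N, 180°E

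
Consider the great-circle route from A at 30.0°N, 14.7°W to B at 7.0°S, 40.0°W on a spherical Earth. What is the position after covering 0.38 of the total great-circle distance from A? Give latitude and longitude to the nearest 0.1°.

The haversine formula gives a central angle δ ≈ 0.772 rad (44.3°) between the endpoints.
Interpolate at f = 0.38 with slerp weights a = sin((1−f)δ)/sin δ ≈ 0.660, b = sin(fδ)/sin δ ≈ 0.415.
p = a·p₁ + b·p₂ ≈ (0.868, -0.410, 0.280); φ = arcsin(p_z) ≈ 16.24°, λ = atan2(p_y, p_x) ≈ -25.25°.

≈ 16.2°N, 25.3°W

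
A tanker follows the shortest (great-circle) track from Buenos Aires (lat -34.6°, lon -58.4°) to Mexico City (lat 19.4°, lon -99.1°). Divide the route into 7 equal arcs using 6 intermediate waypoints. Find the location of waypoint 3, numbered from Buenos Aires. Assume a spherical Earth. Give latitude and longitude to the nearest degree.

Write both endpoints as unit vectors p₁, p₂ with components (cos φ cos λ, cos φ sin λ, sin φ).
The central angle between the endpoints is δ = arccos(p₁·p₂) ≈ 1.159 rad (66.4°).
Interpolate at f = 3/7 with slerp weights a = sin((1−f)δ)/sin δ ≈ 0.671, b = sin(fδ)/sin δ ≈ 0.520.
p = a·p₁ + b·p₂ ≈ (0.212, -0.955, -0.208); φ = arcsin(p_z) ≈ -12.02°, λ = atan2(p_y, p_x) ≈ -77.49°.

≈ lat -12°, lon -77°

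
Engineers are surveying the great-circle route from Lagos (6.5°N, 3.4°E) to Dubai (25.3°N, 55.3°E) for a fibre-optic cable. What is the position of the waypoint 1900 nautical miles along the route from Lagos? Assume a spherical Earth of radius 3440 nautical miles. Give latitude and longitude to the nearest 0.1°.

Write both endpoints as unit vectors p₁, p₂ with components (cos φ cos λ, cos φ sin λ, sin φ).
The central angle between the endpoints is δ = arccos(p₁·p₂) ≈ 0.924 rad (52.9°). The total great-circle distance is δ·R ≈ 0.924 × 3440 ≈ 3179 nmi, so the target fraction is f = 1900/3179 ≈ 0.598.
Interpolate at f ≈ 0.598 with slerp weights a = sin((1−f)δ)/sin δ ≈ 0.455, b = sin(fδ)/sin δ ≈ 0.657.
p = a·p₁ + b·p₂ ≈ (0.790, 0.516, 0.332); φ = arcsin(p_z) ≈ 19.42°, λ = atan2(p_y, p_x) ≈ 33.13°.

≈ 19.4°N, 33.1°E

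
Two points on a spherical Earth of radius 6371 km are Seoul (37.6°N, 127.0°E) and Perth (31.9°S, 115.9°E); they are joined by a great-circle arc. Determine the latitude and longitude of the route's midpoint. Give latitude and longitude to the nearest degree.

≈ 3°N, 121°E

Convert each endpoint to a unit vector on the sphere (x = cos φ cos λ, y = cos φ sin λ, z = sin φ).
The central angle between the endpoints is δ = arccos(p₁·p₂) ≈ 1.226 rad (70.3°).
Interpolate at f = 1/2 with slerp weights a = sin((1−f)δ)/sin δ ≈ 0.611, b = sin(fδ)/sin δ ≈ 0.611.
p = a·p₁ + b·p₂ ≈ (-0.518, 0.854, 0.050); φ = arcsin(p_z) ≈ 2.86°, λ = atan2(p_y, p_x) ≈ 121.26°.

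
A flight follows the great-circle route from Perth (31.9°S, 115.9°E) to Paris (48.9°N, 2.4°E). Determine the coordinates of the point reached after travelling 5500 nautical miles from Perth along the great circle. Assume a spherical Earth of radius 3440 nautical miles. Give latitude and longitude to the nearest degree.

≈ (34°N, 48°E)

Write both endpoints as unit vectors p₁, p₂ with components (cos φ cos λ, cos φ sin λ, sin φ).
The central angle between the endpoints is δ = arccos(p₁·p₂) ≈ 2.240 rad (128.4°). The total great-circle distance is δ·R ≈ 2.240 × 3440 ≈ 7707 nmi, so the target fraction is f = 5500/7707 ≈ 0.714.
Interpolate at f ≈ 0.714 with slerp weights a = sin((1−f)δ)/sin δ ≈ 0.763, b = sin(fδ)/sin δ ≈ 1.275.
p = a·p₁ + b·p₂ ≈ (0.554, 0.618, 0.557); φ = arcsin(p_z) ≈ 33.87°, λ = atan2(p_y, p_x) ≈ 48.11°.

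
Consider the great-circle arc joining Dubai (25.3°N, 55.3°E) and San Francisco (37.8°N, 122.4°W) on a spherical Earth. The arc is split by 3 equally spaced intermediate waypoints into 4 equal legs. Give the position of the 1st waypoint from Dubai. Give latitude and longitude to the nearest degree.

Convert each endpoint to a unit vector on the sphere (x = cos φ cos λ, y = cos φ sin λ, z = sin φ).
The central angle between the endpoints is δ = arccos(p₁·p₂) ≈ 2.040 rad (116.9°).
Interpolate at f = 1/4 with slerp weights a = sin((1−f)δ)/sin δ ≈ 1.120, b = sin(fδ)/sin δ ≈ 0.547.
p = a·p₁ + b·p₂ ≈ (0.345, 0.467, 0.814); φ = arcsin(p_z) ≈ 54.49°, λ = atan2(p_y, p_x) ≈ 53.59°.

≈ 54°N, 54°E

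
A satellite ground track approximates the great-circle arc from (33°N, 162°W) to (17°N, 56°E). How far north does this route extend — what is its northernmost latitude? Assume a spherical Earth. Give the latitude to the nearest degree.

≈ 56°N

The great circle lies in the plane with unit normal n̂ = (p₁ × p₂)/|p₁ × p₂|.
Here n̂_z ≈ -0.560; the vertex latitude is φ_max = arccos|n̂_z| ≈ 55.9°.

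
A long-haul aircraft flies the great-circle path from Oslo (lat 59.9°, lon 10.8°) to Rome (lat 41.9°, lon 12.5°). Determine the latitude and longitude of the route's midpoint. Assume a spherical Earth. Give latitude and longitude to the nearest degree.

Convert each endpoint to a unit vector on the sphere (x = cos φ cos λ, y = cos φ sin λ, z = sin φ).
The central angle between the endpoints is δ = arccos(p₁·p₂) ≈ 0.315 rad (18.0°).
Interpolate at f = 1/2 with slerp weights a = sin((1−f)δ)/sin δ ≈ 0.506, b = sin(fδ)/sin δ ≈ 0.506.
p = a·p₁ + b·p₂ ≈ (0.617, 0.129, 0.776); φ = arcsin(p_z) ≈ 50.90°, λ = atan2(p_y, p_x) ≈ 11.82°.

≈ lat 51°, lon 12°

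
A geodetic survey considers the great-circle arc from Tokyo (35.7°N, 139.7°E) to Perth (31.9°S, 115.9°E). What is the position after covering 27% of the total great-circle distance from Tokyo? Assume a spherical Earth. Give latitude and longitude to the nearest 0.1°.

≈ (17.6°N, 132.5°E)

Write both endpoints as unit vectors p₁, p₂ with components (cos φ cos λ, cos φ sin λ, sin φ).
The central angle between the endpoints is δ = arccos(p₁·p₂) ≈ 1.242 rad (71.2°).
Interpolate at f = 0.27 with slerp weights a = sin((1−f)δ)/sin δ ≈ 0.832, b = sin(fδ)/sin δ ≈ 0.348.
p = a·p₁ + b·p₂ ≈ (-0.644, 0.703, 0.302); φ = arcsin(p_z) ≈ 17.56°, λ = atan2(p_y, p_x) ≈ 132.52°.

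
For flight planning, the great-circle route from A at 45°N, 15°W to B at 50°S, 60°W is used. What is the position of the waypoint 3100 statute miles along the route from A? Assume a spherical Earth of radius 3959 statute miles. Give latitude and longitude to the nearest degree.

Convert each endpoint to a unit vector on the sphere (x = cos φ cos λ, y = cos φ sin λ, z = sin φ).
The central angle between the endpoints is δ = arccos(p₁·p₂) ≈ 1.793 rad (102.7°). The total great-circle distance is δ·R ≈ 1.793 × 3959 ≈ 7098 mi, so the target fraction is f = 3100/7098 ≈ 0.437.
Interpolate at f ≈ 0.437 with slerp weights a = sin((1−f)δ)/sin δ ≈ 0.868, b = sin(fδ)/sin δ ≈ 0.723.
p = a·p₁ + b·p₂ ≈ (0.825, -0.561, 0.060); φ = arcsin(p_z) ≈ 3.43°, λ = atan2(p_y, p_x) ≈ -34.23°.

≈ 3°N, 34°W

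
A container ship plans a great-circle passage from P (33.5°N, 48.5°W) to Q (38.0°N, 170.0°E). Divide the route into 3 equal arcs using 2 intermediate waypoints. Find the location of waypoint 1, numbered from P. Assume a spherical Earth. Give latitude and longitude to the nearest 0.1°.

≈ (59.2°N, 80.8°W)

Write both endpoints as unit vectors p₁, p₂ with components (cos φ cos λ, cos φ sin λ, sin φ).
The central angle between the endpoints is δ = arccos(p₁·p₂) ≈ 1.746 rad (100.0°).
Interpolate at f = 1/3 with slerp weights a = sin((1−f)δ)/sin δ ≈ 0.933, b = sin(fδ)/sin δ ≈ 0.558.
p = a·p₁ + b·p₂ ≈ (0.082, -0.506, 0.859); φ = arcsin(p_z) ≈ 59.15°, λ = atan2(p_y, p_x) ≈ -80.78°.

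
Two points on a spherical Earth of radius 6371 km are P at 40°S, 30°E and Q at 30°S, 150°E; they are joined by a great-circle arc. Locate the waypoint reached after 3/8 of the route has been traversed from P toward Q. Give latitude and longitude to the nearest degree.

Convert each endpoint to a unit vector on the sphere (x = cos φ cos λ, y = cos φ sin λ, z = sin φ).
The central angle between the endpoints is δ = arccos(p₁·p₂) ≈ 1.581 rad (90.6°).
Interpolate at f = 3/8 with slerp weights a = sin((1−f)δ)/sin δ ≈ 0.835, b = sin(fδ)/sin δ ≈ 0.559.
p = a·p₁ + b·p₂ ≈ (0.135, 0.562, -0.816); φ = arcsin(p_z) ≈ -54.70°, λ = atan2(p_y, p_x) ≈ 76.50°.

≈ 55°S, 76°E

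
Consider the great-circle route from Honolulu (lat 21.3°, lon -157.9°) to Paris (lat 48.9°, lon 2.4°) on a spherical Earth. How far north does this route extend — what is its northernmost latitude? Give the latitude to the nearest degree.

The great circle lies in the plane with unit normal n̂ = (p₁ × p₂)/|p₁ × p₂|.
Here n̂_z ≈ +0.217; the vertex latitude is φ_max = arccos|n̂_z| ≈ 77.5°.

≈ 77°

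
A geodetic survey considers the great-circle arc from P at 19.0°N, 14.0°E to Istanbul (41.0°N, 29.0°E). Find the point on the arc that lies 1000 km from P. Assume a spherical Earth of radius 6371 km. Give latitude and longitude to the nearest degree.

≈ 27°N, 19°E

Convert each endpoint to a unit vector on the sphere (x = cos φ cos λ, y = cos φ sin λ, z = sin φ).
The central angle between the endpoints is δ = arccos(p₁·p₂) ≈ 0.444 rad (25.5°). The total great-circle distance is δ·R ≈ 0.444 × 6371 ≈ 2831 km, so the target fraction is f = 1000/2831 ≈ 0.353.
Interpolate at f ≈ 0.353 with slerp weights a = sin((1−f)δ)/sin δ ≈ 0.659, b = sin(fδ)/sin δ ≈ 0.364.
p = a·p₁ + b·p₂ ≈ (0.845, 0.284, 0.453); φ = arcsin(p_z) ≈ 26.95°, λ = atan2(p_y, p_x) ≈ 18.57°.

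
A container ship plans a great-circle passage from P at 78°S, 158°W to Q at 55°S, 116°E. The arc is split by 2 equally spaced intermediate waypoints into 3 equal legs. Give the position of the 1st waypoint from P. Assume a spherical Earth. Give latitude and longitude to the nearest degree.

≈ 75°S, 150°E

Write both endpoints as unit vectors p₁, p₂ with components (cos φ cos λ, cos φ sin λ, sin φ).
The central angle between the endpoints is δ = arccos(p₁·p₂) ≈ 0.627 rad (35.9°).
Interpolate at f = 1/3 with slerp weights a = sin((1−f)δ)/sin δ ≈ 0.692, b = sin(fδ)/sin δ ≈ 0.354.
p = a·p₁ + b·p₂ ≈ (-0.222, 0.128, -0.966); φ = arcsin(p_z) ≈ -75.12°, λ = atan2(p_y, p_x) ≈ 149.98°.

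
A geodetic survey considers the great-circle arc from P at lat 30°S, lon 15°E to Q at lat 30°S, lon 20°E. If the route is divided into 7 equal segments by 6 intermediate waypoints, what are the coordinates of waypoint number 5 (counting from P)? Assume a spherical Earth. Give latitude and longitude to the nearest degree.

≈ lat 30°S, lon 19°E

Write both endpoints as unit vectors p₁, p₂ with components (cos φ cos λ, cos φ sin λ, sin φ).
The central angle between the endpoints is δ = arccos(p₁·p₂) ≈ 0.076 rad (4.3°).
Interpolate at f = 5/7 with slerp weights a = sin((1−f)δ)/sin δ ≈ 0.286, b = sin(fδ)/sin δ ≈ 0.715.
p = a·p₁ + b·p₂ ≈ (0.821, 0.276, -0.500); φ = arcsin(p_z) ≈ -30.02°, λ = atan2(p_y, p_x) ≈ 18.57°.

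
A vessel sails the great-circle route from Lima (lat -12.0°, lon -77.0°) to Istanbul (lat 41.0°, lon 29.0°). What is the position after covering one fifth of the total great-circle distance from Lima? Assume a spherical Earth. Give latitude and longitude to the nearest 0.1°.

The haversine formula gives a central angle δ ≈ 1.918 rad (109.9°) between the endpoints.
Interpolate at f = 1/5 with slerp weights a = sin((1−f)δ)/sin δ ≈ 1.063, b = sin(fδ)/sin δ ≈ 0.398.
p = a·p₁ + b·p₂ ≈ (0.496, -0.867, 0.040); φ = arcsin(p_z) ≈ 2.30°, λ = atan2(p_y, p_x) ≈ -60.21°.

≈ lat 2.3°, lon -60.2°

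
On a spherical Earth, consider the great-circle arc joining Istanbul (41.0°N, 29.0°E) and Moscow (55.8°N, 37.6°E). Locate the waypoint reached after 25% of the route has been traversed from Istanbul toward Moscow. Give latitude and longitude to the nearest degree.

Write both endpoints as unit vectors p₁, p₂ with components (cos φ cos λ, cos φ sin λ, sin φ).
The central angle between the endpoints is δ = arccos(p₁·p₂) ≈ 0.276 rad (15.8°).
Interpolate at f = 0.25 with slerp weights a = sin((1−f)δ)/sin δ ≈ 0.754, b = sin(fδ)/sin δ ≈ 0.253.
p = a·p₁ + b·p₂ ≈ (0.611, 0.363, 0.704); φ = arcsin(p_z) ≈ 44.75°, λ = atan2(p_y, p_x) ≈ 30.72°.

≈ (45°N, 31°E)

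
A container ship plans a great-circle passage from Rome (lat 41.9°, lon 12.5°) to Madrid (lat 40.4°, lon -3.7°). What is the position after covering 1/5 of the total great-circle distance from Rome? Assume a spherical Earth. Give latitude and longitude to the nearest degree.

≈ lat 42°, lon 9°

Write both endpoints as unit vectors p₁, p₂ with components (cos φ cos λ, cos φ sin λ, sin φ).
The central angle between the endpoints is δ = arccos(p₁·p₂) ≈ 0.214 rad (12.3°).
Interpolate at f = 1/5 with slerp weights a = sin((1−f)δ)/sin δ ≈ 0.802, b = sin(fδ)/sin δ ≈ 0.201.
p = a·p₁ + b·p₂ ≈ (0.736, 0.119, 0.666); φ = arcsin(p_z) ≈ 41.78°, λ = atan2(p_y, p_x) ≈ 9.21°.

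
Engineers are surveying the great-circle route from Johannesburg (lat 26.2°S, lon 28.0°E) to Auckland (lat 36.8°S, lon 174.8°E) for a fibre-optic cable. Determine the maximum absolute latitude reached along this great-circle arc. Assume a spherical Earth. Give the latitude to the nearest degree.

The great circle lies in the plane with unit normal n̂ = (p₁ × p₂)/|p₁ × p₂|.
Here n̂_z ≈ +0.418; the vertex latitude is φ_max = arccos|n̂_z| ≈ 65.3°.
Check via Clairaut: cos φ_max = |cos φ₁| · sin C = cos(26.2°)·sin(152.2°) ≈ 0.418, again giving ≈ 65.3°.

≈ 65°S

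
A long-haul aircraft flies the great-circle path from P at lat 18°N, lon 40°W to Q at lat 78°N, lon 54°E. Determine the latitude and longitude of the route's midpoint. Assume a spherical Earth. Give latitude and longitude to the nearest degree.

Convert each endpoint to a unit vector on the sphere (x = cos φ cos λ, y = cos φ sin λ, z = sin φ).
The central angle between the endpoints is δ = arccos(p₁·p₂) ≈ 1.278 rad (73.2°).
Interpolate at f = 1/2 with slerp weights a = sin((1−f)δ)/sin δ ≈ 0.623, b = sin(fδ)/sin δ ≈ 0.623.
p = a·p₁ + b·p₂ ≈ (0.530, -0.276, 0.802); φ = arcsin(p_z) ≈ 53.31°, λ = atan2(p_y, p_x) ≈ -27.51°.

≈ lat 53°N, lon 28°W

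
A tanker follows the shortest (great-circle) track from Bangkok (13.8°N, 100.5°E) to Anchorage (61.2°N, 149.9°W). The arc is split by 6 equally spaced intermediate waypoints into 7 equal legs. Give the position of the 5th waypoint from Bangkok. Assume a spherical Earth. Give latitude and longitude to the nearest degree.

≈ (61°N, 157°E)

From cos δ = sin φ₁ sin φ₂ + cos φ₁ cos φ₂ cos Δλ, the central angle is δ ≈ 1.519 rad (87.0°).
Interpolate at f = 5/7 with slerp weights a = sin((1−f)δ)/sin δ ≈ 0.421, b = sin(fδ)/sin δ ≈ 0.885.
p = a·p₁ + b·p₂ ≈ (-0.444, 0.188, 0.876); φ = arcsin(p_z) ≈ 61.20°, λ = atan2(p_y, p_x) ≈ 157.02°.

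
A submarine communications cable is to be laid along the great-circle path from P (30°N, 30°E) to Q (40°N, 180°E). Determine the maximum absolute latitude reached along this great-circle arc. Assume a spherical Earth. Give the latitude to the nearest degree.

The great circle lies in the plane with unit normal n̂ = (p₁ × p₂)/|p₁ × p₂|.
Here n̂_z ≈ +0.343; the vertex latitude is φ_max = arccos|n̂_z| ≈ 69.9°.
Check via Clairaut: cos φ_max = |cos φ₁| · sin C = cos(30.0°)·sin(23.3°) ≈ 0.343, again giving ≈ 69.9°.

≈ 70°N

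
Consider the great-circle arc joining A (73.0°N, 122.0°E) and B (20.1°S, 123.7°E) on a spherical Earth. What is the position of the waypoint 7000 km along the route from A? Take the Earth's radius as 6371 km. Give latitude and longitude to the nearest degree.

The haversine formula gives a central angle δ ≈ 1.625 rad (93.1°) between the endpoints. The total great-circle distance is δ·R ≈ 1.625 × 6371 ≈ 10353 km, so the target fraction is f = 7000/10353 ≈ 0.676.
Interpolate at f ≈ 0.676 with slerp weights a = sin((1−f)δ)/sin δ ≈ 0.503, b = sin(fδ)/sin δ ≈ 0.892.
p = a·p₁ + b·p₂ ≈ (-0.543, 0.822, 0.175); φ = arcsin(p_z) ≈ 10.05°, λ = atan2(p_y, p_x) ≈ 123.45°.

≈ (10°N, 123°E)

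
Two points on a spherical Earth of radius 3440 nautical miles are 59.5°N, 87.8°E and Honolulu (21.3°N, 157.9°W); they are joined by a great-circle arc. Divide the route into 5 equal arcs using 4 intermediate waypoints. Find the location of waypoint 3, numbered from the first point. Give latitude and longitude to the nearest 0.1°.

≈ 49.1°N, 179.1°E

Convert each endpoint to a unit vector on the sphere (x = cos φ cos λ, y = cos φ sin λ, z = sin φ).
The central angle between the endpoints is δ = arccos(p₁·p₂) ≈ 1.452 rad (83.2°).
Interpolate at f = 3/5 with slerp weights a = sin((1−f)δ)/sin δ ≈ 0.553, b = sin(fδ)/sin δ ≈ 0.771.
p = a·p₁ + b·p₂ ≈ (-0.654, 0.010, 0.756); φ = arcsin(p_z) ≈ 49.12°, λ = atan2(p_y, p_x) ≈ 179.11°.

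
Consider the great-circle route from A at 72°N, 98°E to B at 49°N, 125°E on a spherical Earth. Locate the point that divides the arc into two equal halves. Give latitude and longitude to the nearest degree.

≈ 61°N, 116°E

Write both endpoints as unit vectors p₁, p₂ with components (cos φ cos λ, cos φ sin λ, sin φ).
The central angle between the endpoints is δ = arccos(p₁·p₂) ≈ 0.455 rad (26.1°).
Interpolate at f = 1/2 with slerp weights a = sin((1−f)δ)/sin δ ≈ 0.513, b = sin(fδ)/sin δ ≈ 0.513.
p = a·p₁ + b·p₂ ≈ (-0.215, 0.433, 0.875); φ = arcsin(p_z) ≈ 61.09°, λ = atan2(p_y, p_x) ≈ 116.43°.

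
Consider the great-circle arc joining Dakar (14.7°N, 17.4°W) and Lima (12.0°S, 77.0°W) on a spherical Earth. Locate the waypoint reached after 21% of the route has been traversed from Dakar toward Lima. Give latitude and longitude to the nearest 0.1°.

The haversine formula gives a central angle δ ≈ 1.131 rad (64.8°) between the endpoints.
Interpolate at f = 0.21 with slerp weights a = sin((1−f)δ)/sin δ ≈ 0.861, b = sin(fδ)/sin δ ≈ 0.260.
p = a·p₁ + b·p₂ ≈ (0.852, -0.497, 0.164); φ = arcsin(p_z) ≈ 9.47°, λ = atan2(p_y, p_x) ≈ -30.25°.

≈ 9.5°N, 30.2°W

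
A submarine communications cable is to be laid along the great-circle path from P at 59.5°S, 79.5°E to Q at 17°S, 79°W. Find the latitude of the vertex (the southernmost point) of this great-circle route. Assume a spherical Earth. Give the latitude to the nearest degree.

≈ 80°S

The great circle lies in the plane with unit normal n̂ = (p₁ × p₂)/|p₁ × p₂|.
Here n̂_z ≈ -0.182; the vertex latitude is φ_max = arccos|n̂_z| ≈ 79.5°.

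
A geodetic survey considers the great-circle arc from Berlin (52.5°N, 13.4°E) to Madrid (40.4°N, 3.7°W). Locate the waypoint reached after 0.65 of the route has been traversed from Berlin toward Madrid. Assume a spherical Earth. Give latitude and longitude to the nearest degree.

The haversine formula gives a central angle δ ≈ 0.293 rad (16.8°) between the endpoints.
Interpolate at f = 0.65 with slerp weights a = sin((1−f)δ)/sin δ ≈ 0.354, b = sin(fδ)/sin δ ≈ 0.655.
p = a·p₁ + b·p₂ ≈ (0.708, 0.018, 0.706); φ = arcsin(p_z) ≈ 44.91°, λ = atan2(p_y, p_x) ≈ 1.44°.

≈ 45°N, 1°E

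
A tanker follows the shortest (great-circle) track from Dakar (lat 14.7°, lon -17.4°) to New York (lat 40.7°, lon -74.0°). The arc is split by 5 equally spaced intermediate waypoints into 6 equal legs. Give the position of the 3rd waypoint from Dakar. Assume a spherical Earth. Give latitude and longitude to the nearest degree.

≈ lat 31°, lon -42°

The haversine formula gives a central angle δ ≈ 0.965 rad (55.3°) between the endpoints.
Interpolate at f = 3/6 with slerp weights a = sin((1−f)δ)/sin δ ≈ 0.564, b = sin(fδ)/sin δ ≈ 0.564.
p = a·p₁ + b·p₂ ≈ (0.639, -0.575, 0.511); φ = arcsin(p_z) ≈ 30.75°, λ = atan2(p_y, p_x) ≈ -41.97°.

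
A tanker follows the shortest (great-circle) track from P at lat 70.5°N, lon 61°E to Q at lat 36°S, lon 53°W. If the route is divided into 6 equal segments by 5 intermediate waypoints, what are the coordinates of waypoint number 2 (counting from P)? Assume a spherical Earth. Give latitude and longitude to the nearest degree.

Write both endpoints as unit vectors p₁, p₂ with components (cos φ cos λ, cos φ sin λ, sin φ).
The central angle between the endpoints is δ = arccos(p₁·p₂) ≈ 2.297 rad (131.6°).
Interpolate at f = 2/6 with slerp weights a = sin((1−f)δ)/sin δ ≈ 1.336, b = sin(fδ)/sin δ ≈ 0.927.
p = a·p₁ + b·p₂ ≈ (0.667, -0.209, 0.715); φ = arcsin(p_z) ≈ 45.63°, λ = atan2(p_y, p_x) ≈ -17.36°.

≈ lat 46°N, lon 17°W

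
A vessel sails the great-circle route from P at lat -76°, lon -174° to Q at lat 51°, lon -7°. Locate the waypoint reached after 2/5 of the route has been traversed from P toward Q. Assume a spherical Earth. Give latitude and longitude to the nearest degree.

Write both endpoints as unit vectors p₁, p₂ with components (cos φ cos λ, cos φ sin λ, sin φ).
The central angle between the endpoints is δ = arccos(p₁·p₂) ≈ 2.696 rad (154.5°).
Interpolate at f = 2/5 with slerp weights a = sin((1−f)δ)/sin δ ≈ 2.318, b = sin(fδ)/sin δ ≈ 2.045.
p = a·p₁ + b·p₂ ≈ (0.720, -0.215, -0.660); φ = arcsin(p_z) ≈ -41.30°, λ = atan2(p_y, p_x) ≈ -16.67°.

≈ lat -41°, lon -17°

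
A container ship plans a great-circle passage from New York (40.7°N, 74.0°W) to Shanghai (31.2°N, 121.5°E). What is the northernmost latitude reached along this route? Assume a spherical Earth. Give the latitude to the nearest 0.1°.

≈ 79.6°N

The great circle lies in the plane with unit normal n̂ = (p₁ × p₂)/|p₁ × p₂|.
Here n̂_z ≈ -0.181; the vertex latitude is φ_max = arccos|n̂_z| ≈ 79.6°.
Check via Clairaut: cos φ_max = |cos φ₁| · sin C = cos(40.7°)·sin(13.8°) ≈ 0.181, again giving ≈ 79.6°.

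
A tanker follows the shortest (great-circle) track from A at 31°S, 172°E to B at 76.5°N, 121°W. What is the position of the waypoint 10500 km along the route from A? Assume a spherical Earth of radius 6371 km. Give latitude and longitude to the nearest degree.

≈ 60°N, 159°W

From cos δ = sin φ₁ sin φ₂ + cos φ₁ cos φ₂ cos Δλ, the central angle is δ ≈ 2.007 rad (115.0°). The total great-circle distance is δ·R ≈ 2.007 × 6371 ≈ 12787 km, so the target fraction is f = 10500/12787 ≈ 0.821.
Interpolate at f ≈ 0.821 with slerp weights a = sin((1−f)δ)/sin δ ≈ 0.388, b = sin(fδ)/sin δ ≈ 1.100.
p = a·p₁ + b·p₂ ≈ (-0.461, -0.174, 0.870); φ = arcsin(p_z) ≈ 60.46°, λ = atan2(p_y, p_x) ≈ -159.35°.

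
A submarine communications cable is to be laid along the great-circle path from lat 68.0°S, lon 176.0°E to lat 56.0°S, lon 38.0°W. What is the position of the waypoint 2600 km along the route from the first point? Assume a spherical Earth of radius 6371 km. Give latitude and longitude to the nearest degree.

Write both endpoints as unit vectors p₁, p₂ with components (cos φ cos λ, cos φ sin λ, sin φ).
The central angle between the endpoints is δ = arccos(p₁·p₂) ≈ 0.934 rad (53.5°). The total great-circle distance is δ·R ≈ 0.934 × 6371 ≈ 5947 km, so the target fraction is f = 2600/5947 ≈ 0.437.
Interpolate at f ≈ 0.437 with slerp weights a = sin((1−f)δ)/sin δ ≈ 0.624, b = sin(fδ)/sin δ ≈ 0.494.
p = a·p₁ + b·p₂ ≈ (-0.016, -0.154, -0.988); φ = arcsin(p_z) ≈ -81.11°, λ = atan2(p_y, p_x) ≈ -95.81°.

≈ lat 81°S, lon 96°W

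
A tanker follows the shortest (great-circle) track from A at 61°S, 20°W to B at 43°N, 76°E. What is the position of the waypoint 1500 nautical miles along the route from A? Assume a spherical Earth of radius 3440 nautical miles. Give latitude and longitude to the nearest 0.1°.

≈ 46.3°S, 15.1°E

Write both endpoints as unit vectors p₁, p₂ with components (cos φ cos λ, cos φ sin λ, sin φ).
The central angle between the endpoints is δ = arccos(p₁·p₂) ≈ 2.257 rad (129.3°). The total great-circle distance is δ·R ≈ 2.257 × 3440 ≈ 7764 nmi, so the target fraction is f = 1500/7764 ≈ 0.193.
Interpolate at f ≈ 0.193 with slerp weights a = sin((1−f)δ)/sin δ ≈ 1.252, b = sin(fδ)/sin δ ≈ 0.546.
p = a·p₁ + b·p₂ ≈ (0.667, 0.180, -0.723); φ = arcsin(p_z) ≈ -46.30°, λ = atan2(p_y, p_x) ≈ 15.08°.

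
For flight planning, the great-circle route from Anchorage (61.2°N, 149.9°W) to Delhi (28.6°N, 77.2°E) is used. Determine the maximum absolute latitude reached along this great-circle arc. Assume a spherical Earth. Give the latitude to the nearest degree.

≈ 72°N

The great circle lies in the plane with unit normal n̂ = (p₁ × p₂)/|p₁ × p₂|.
Here n̂_z ≈ -0.313; the vertex latitude is φ_max = arccos|n̂_z| ≈ 71.8°.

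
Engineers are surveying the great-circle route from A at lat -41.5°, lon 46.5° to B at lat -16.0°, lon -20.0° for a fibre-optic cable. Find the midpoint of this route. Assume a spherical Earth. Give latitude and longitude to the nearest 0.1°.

≈ lat -33.2°, lon 8.6°

Convert each endpoint to a unit vector on the sphere (x = cos φ cos λ, y = cos φ sin λ, z = sin φ).
The central angle between the endpoints is δ = arccos(p₁·p₂) ≈ 1.082 rad (62.0°).
Interpolate at f = 1/2 with slerp weights a = sin((1−f)δ)/sin δ ≈ 0.583, b = sin(fδ)/sin δ ≈ 0.583.
p = a·p₁ + b·p₂ ≈ (0.828, 0.125, -0.547); φ = arcsin(p_z) ≈ -33.18°, λ = atan2(p_y, p_x) ≈ 8.60°.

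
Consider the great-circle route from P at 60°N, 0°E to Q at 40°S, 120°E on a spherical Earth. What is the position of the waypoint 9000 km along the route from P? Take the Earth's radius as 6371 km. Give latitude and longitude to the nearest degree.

≈ 8°N, 86°E

From cos δ = sin φ₁ sin φ₂ + cos φ₁ cos φ₂ cos Δλ, the central angle is δ ≈ 2.416 rad (138.4°). The total great-circle distance is δ·R ≈ 2.416 × 6371 ≈ 15393 km, so the target fraction is f = 9000/15393 ≈ 0.585.
Interpolate at f ≈ 0.585 with slerp weights a = sin((1−f)δ)/sin δ ≈ 1.271, b = sin(fδ)/sin δ ≈ 1.488.
p = a·p₁ + b·p₂ ≈ (0.065, 0.987, 0.144); φ = arcsin(p_z) ≈ 8.28°, λ = atan2(p_y, p_x) ≈ 86.21°.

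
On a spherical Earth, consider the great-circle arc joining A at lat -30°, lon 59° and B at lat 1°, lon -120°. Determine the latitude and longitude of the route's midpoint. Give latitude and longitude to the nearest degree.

Write both endpoints as unit vectors p₁, p₂ with components (cos φ cos λ, cos φ sin λ, sin φ).
The central angle between the endpoints is δ = arccos(p₁·p₂) ≈ 2.635 rad (151.0°).
Interpolate at f = 1/2 with slerp weights a = sin((1−f)δ)/sin δ ≈ 1.996, b = sin(fδ)/sin δ ≈ 1.996.
p = a·p₁ + b·p₂ ≈ (-0.108, -0.247, -0.963); φ = arcsin(p_z) ≈ -74.39°, λ = atan2(p_y, p_x) ≈ -113.56°.

≈ lat -74°, lon -114°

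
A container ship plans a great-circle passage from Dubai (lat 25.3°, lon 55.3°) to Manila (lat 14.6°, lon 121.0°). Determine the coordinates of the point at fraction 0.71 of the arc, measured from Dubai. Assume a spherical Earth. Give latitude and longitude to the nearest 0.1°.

The haversine formula gives a central angle δ ≈ 1.084 rad (62.1°) between the endpoints.
Interpolate at f = 0.71 with slerp weights a = sin((1−f)δ)/sin δ ≈ 0.350, b = sin(fδ)/sin δ ≈ 0.787.
p = a·p₁ + b·p₂ ≈ (-0.212, 0.913, 0.348); φ = arcsin(p_z) ≈ 20.36°, λ = atan2(p_y, p_x) ≈ 103.09°.

≈ lat 20.4°, lon 103.1°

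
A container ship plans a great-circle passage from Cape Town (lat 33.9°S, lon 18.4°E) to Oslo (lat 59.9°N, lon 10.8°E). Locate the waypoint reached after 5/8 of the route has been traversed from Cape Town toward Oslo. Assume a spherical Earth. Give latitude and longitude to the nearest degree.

≈ lat 25°N, lon 15°E

Convert each endpoint to a unit vector on the sphere (x = cos φ cos λ, y = cos φ sin λ, z = sin φ).
The central angle between the endpoints is δ = arccos(p₁·p₂) ≈ 1.641 rad (94.0°).
Interpolate at f = 5/8 with slerp weights a = sin((1−f)δ)/sin δ ≈ 0.579, b = sin(fδ)/sin δ ≈ 0.857.
p = a·p₁ + b·p₂ ≈ (0.878, 0.232, 0.419); φ = arcsin(p_z) ≈ 24.76°, λ = atan2(p_y, p_x) ≈ 14.81°.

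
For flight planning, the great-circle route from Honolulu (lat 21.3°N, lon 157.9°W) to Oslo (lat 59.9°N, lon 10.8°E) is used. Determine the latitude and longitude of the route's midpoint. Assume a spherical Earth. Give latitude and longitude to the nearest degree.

≈ lat 70°N, lon 145°W

Write both endpoints as unit vectors p₁, p₂ with components (cos φ cos λ, cos φ sin λ, sin φ).
The central angle between the endpoints is δ = arccos(p₁·p₂) ≈ 1.715 rad (98.3°).
Interpolate at f = 1/2 with slerp weights a = sin((1−f)δ)/sin δ ≈ 0.764, b = sin(fδ)/sin δ ≈ 0.764.
p = a·p₁ + b·p₂ ≈ (-0.283, -0.196, 0.939); φ = arcsin(p_z) ≈ 69.85°, λ = atan2(p_y, p_x) ≈ -145.31°.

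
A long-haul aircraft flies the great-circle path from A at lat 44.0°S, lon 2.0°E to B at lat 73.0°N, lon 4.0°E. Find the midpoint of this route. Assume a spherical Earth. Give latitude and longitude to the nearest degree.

Write both endpoints as unit vectors p₁, p₂ with components (cos φ cos λ, cos φ sin λ, sin φ).
The central angle between the endpoints is δ = arccos(p₁·p₂) ≈ 2.042 rad (117.0°).
Interpolate at f = 1/2 with slerp weights a = sin((1−f)δ)/sin δ ≈ 0.957, b = sin(fδ)/sin δ ≈ 0.957.
p = a·p₁ + b·p₂ ≈ (0.967, 0.044, 0.250); φ = arcsin(p_z) ≈ 14.50°, λ = atan2(p_y, p_x) ≈ 2.58°.

≈ lat 15°N, lon 3°E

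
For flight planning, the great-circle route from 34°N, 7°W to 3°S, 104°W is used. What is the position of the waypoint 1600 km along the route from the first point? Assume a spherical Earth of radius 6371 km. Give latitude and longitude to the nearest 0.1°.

The haversine formula gives a central angle δ ≈ 1.701 rad (97.5°) between the endpoints. The total great-circle distance is δ·R ≈ 1.701 × 6371 ≈ 10839 km, so the target fraction is f = 1600/10839 ≈ 0.148.
Interpolate at f ≈ 0.148 with slerp weights a = sin((1−f)δ)/sin δ ≈ 1.001, b = sin(fδ)/sin δ ≈ 0.251.
p = a·p₁ + b·p₂ ≈ (0.763, -0.344, 0.547); φ = arcsin(p_z) ≈ 33.15°, λ = atan2(p_y, p_x) ≈ -24.26°.

≈ 33.1°N, 24.3°W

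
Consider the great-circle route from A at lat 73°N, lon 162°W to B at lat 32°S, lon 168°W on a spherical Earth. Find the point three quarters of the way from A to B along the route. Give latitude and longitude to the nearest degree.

≈ lat 6°S, lon 167°W

From cos δ = sin φ₁ sin φ₂ + cos φ₁ cos φ₂ cos Δλ, the central angle is δ ≈ 1.834 rad (105.1°).
Interpolate at f = 3/4 with slerp weights a = sin((1−f)δ)/sin δ ≈ 0.458, b = sin(fδ)/sin δ ≈ 1.016.
p = a·p₁ + b·p₂ ≈ (-0.970, -0.221, -0.100); φ = arcsin(p_z) ≈ -5.74°, λ = atan2(p_y, p_x) ≈ -167.19°.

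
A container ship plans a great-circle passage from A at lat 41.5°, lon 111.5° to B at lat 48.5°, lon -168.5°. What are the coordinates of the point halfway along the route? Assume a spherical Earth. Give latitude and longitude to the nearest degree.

From cos δ = sin φ₁ sin φ₂ + cos φ₁ cos φ₂ cos Δλ, the central angle is δ ≈ 0.949 rad (54.4°).
Interpolate at f = 1/2 with slerp weights a = sin((1−f)δ)/sin δ ≈ 0.562, b = sin(fδ)/sin δ ≈ 0.562.
p = a·p₁ + b·p₂ ≈ (-0.519, 0.317, 0.793); φ = arcsin(p_z) ≈ 52.51°, λ = atan2(p_y, p_x) ≈ 148.56°.

≈ lat 53°, lon 149°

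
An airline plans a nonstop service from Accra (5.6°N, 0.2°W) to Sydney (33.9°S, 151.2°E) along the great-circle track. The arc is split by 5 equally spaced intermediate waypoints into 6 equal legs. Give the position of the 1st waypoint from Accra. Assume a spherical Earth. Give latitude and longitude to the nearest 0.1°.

From cos δ = sin φ₁ sin φ₂ + cos φ₁ cos φ₂ cos Δλ, the central angle is δ ≈ 2.465 rad (141.2°).
Interpolate at f = 1/6 with slerp weights a = sin((1−f)δ)/sin δ ≈ 1.414, b = sin(fδ)/sin δ ≈ 0.638.
p = a·p₁ + b·p₂ ≈ (0.943, 0.250, -0.218); φ = arcsin(p_z) ≈ -12.58°, λ = atan2(p_y, p_x) ≈ 14.85°.

≈ 12.6°S, 14.8°E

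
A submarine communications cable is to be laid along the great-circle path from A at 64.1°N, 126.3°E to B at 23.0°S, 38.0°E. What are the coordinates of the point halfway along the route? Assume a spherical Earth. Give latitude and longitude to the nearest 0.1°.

≈ 26.3°N, 63.1°E

Write both endpoints as unit vectors p₁, p₂ with components (cos φ cos λ, cos φ sin λ, sin φ).
The central angle between the endpoints is δ = arccos(p₁·p₂) ≈ 1.917 rad (109.8°).
Interpolate at f = 1/2 with slerp weights a = sin((1−f)δ)/sin δ ≈ 0.870, b = sin(fδ)/sin δ ≈ 0.870.
p = a·p₁ + b·p₂ ≈ (0.406, 0.799, 0.443); φ = arcsin(p_z) ≈ 26.28°, λ = atan2(p_y, p_x) ≈ 63.07°.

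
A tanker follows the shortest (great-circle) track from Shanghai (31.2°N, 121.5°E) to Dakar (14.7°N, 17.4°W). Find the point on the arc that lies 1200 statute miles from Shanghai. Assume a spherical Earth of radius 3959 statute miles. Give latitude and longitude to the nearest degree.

The haversine formula gives a central angle δ ≈ 2.085 rad (119.5°) between the endpoints. The total great-circle distance is δ·R ≈ 2.085 × 3959 ≈ 8255 mi, so the target fraction is f = 1200/8255 ≈ 0.145.
Interpolate at f ≈ 0.145 with slerp weights a = sin((1−f)δ)/sin δ ≈ 1.123, b = sin(fδ)/sin δ ≈ 0.343.
p = a·p₁ + b·p₂ ≈ (-0.185, 0.720, 0.669); φ = arcsin(p_z) ≈ 41.97°, λ = atan2(p_y, p_x) ≈ 104.45°.

≈ 42°N, 104°E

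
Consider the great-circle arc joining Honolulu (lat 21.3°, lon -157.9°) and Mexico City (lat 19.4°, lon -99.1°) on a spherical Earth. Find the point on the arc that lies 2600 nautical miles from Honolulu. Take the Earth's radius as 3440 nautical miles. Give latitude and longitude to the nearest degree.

≈ lat 22°, lon -111°

Write both endpoints as unit vectors p₁, p₂ with components (cos φ cos λ, cos φ sin λ, sin φ).
The central angle between the endpoints is δ = arccos(p₁·p₂) ≈ 0.957 rad (54.8°). The total great-circle distance is δ·R ≈ 0.957 × 3440 ≈ 3292 nmi, so the target fraction is f = 2600/3292 ≈ 0.790.
Interpolate at f ≈ 0.790 with slerp weights a = sin((1−f)δ)/sin δ ≈ 0.245, b = sin(fδ)/sin δ ≈ 0.839.
p = a·p₁ + b·p₂ ≈ (-0.336, -0.867, 0.368); φ = arcsin(p_z) ≈ 21.56°, λ = atan2(p_y, p_x) ≈ -111.20°.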